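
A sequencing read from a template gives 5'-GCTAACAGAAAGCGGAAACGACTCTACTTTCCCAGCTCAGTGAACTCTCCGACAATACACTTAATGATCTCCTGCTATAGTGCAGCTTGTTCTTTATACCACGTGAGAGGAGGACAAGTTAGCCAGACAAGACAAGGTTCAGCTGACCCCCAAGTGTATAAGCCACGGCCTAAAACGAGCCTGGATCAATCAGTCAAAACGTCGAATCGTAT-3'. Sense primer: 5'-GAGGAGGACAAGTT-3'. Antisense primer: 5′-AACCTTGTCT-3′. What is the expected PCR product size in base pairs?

33 bp

Forward primer GAGGAGGACAAGTT is found on the top strand at positions 107–120.
The reverse primer's reverse complement is AGACAAGGTT, which matches the template at positions 130–139.
Amplicon spans positions 107–139: 33 bp.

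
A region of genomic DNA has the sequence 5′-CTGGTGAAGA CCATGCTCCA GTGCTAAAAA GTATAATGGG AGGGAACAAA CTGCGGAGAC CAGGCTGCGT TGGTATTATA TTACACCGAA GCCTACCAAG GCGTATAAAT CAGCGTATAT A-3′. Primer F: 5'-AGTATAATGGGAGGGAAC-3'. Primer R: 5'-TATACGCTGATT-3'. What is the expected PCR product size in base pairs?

The forward primer matches the template at positions 30–47.
The reverse primer's reverse complement is AATCAGCGTATA, which matches the template at positions 108–119.
Amplicon spans positions 30–119: 90 bp.

90 bp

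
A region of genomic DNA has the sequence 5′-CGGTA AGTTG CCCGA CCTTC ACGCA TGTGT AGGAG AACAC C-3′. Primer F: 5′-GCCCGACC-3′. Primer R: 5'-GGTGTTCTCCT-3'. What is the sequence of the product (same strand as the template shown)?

5'-GCCCGACCTTCACGCATGTGTAGGAGAACACC-3'

The forward primer matches the template at positions 10–17.
The reverse primer's reverse complement is AGGAGAACACC, which matches the template at positions 31–41.
The product is the template from position 10 through 41 (32 bp).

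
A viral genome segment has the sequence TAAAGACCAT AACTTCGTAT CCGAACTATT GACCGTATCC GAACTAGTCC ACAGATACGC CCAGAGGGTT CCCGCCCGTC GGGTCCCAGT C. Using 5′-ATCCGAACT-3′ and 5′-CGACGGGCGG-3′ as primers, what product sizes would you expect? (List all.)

63 bp, 45 bp

The forward primer ATCCGAACT matches the top strand at positions 19–27, 37–45.
The reverse primer's reverse complement is CCGCCCGTCG, matching at positions 72–81.
Each forward site pairs with the reverse site to give a product ending at position 81: sizes 63, 45 bp.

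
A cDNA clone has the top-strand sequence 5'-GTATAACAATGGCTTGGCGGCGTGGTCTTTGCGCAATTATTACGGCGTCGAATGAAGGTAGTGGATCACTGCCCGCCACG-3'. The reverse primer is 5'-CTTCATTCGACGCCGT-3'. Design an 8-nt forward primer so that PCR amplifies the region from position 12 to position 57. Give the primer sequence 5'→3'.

The reverse primer's reverse complement ACGGCGTCGAATGAAG matches the template at positions 42–57; the product starts at position 12.
The forward primer is identical to the top strand over positions 12–19: GCTTGGCG.

5'-GCTTGGCG-3'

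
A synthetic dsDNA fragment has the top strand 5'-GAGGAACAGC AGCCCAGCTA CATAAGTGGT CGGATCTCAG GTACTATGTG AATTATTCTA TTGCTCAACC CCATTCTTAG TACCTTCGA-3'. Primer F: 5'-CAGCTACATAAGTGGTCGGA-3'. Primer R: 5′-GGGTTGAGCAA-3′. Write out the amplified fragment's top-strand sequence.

5'-CAGCTACATAAGTGGTCGGATCTCAGGTACTATGTGAATTATTCTATTGCTCAACCC-3'

The forward primer matches the template at positions 15–34.
Reverse complement of the reverse primer: TTGCTCAACCC. This occurs on the top strand at positions 61–71.
The product is the template from position 15 through 71 (57 bp).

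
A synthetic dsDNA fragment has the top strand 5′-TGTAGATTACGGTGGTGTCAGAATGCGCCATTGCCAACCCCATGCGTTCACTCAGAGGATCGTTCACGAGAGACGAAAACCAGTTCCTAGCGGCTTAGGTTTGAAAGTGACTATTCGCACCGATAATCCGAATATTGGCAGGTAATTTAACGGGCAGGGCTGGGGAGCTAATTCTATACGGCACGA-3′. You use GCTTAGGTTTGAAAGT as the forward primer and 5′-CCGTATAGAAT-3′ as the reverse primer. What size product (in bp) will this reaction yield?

Forward primer GCTTAGGTTTGAAAGT is found on the top strand at positions 93–108.
The reverse primer's reverse complement is ATTCTATACGG, which matches the template at positions 171–181.
Product length = (reverse-primer end) − (forward-primer start) + 1 = 181 − 93 + 1 = 89 bp.

89 bp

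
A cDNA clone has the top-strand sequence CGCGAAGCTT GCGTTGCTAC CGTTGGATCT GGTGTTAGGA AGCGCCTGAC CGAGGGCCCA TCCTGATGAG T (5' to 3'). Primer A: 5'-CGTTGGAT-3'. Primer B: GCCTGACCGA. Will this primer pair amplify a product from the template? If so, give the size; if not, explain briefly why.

Primer A (CGTTGGAT) matches the top strand at positions 21–28 (3' end points downstream).
Primer B (GCCTGACCGA) also matches the top strand directly, at positions 44–53 — its reverse complement TCGGTCAGGC is not present.
Both primers anneal to the bottom strand with 3' ends pointing the same way, so neither can prime synthesis back toward the other.

No product — both primers anneal to the same strand and extend in the same direction.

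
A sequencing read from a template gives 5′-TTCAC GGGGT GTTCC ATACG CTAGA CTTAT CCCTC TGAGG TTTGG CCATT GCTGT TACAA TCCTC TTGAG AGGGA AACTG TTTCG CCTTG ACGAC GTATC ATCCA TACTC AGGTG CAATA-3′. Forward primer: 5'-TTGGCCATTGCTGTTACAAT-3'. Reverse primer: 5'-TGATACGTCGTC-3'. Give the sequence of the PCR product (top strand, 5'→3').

5'-TTGGCCATTGCTGTTACAATCCTCTTGAGAGGGAAACTGTTTCGCCTTGACGACGTATCA-3'

Scanning the template, TTGGCCATTGCTGTTACAAT occurs at positions 42–61; this primer anneals to the bottom strand there with its 3' end pointing downstream.
Reverse complement of the reverse primer: GACGACGTATCA. This occurs on the top strand at positions 90–101.
The product is the template from position 42 through 101 (60 bp).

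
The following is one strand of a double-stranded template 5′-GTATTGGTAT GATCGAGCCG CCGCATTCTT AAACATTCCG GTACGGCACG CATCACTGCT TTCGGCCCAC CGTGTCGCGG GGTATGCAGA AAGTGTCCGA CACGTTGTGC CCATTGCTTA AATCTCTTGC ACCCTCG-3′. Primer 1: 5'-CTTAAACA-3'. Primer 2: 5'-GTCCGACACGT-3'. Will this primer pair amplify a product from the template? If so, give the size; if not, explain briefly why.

Primer 1 (CTTAAACA) matches the top strand at positions 28–35 (3' end points downstream).
Primer 2 (GTCCGACACGT) also matches the top strand directly, at positions 95–105 — its reverse complement ACGTGTCGGAC is not present.
Both primers anneal to the bottom strand with 3' ends pointing the same way, so neither can prime synthesis back toward the other.

No product — both primers anneal to the same strand and extend in the same direction.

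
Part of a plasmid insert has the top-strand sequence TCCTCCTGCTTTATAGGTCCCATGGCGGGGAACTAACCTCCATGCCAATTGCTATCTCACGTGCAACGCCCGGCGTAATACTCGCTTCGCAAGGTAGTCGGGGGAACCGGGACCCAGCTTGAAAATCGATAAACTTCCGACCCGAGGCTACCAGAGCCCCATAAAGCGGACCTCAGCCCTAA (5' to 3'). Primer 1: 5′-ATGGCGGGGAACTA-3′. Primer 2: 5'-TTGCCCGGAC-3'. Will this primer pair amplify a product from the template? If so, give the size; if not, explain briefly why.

No product — primer 2 has no binding site in the template.

Primer 2 (TTGCCCGGAC) does not match the top strand, and its reverse complement GTCCGGGCAA does not match either.
With no annealing site for primer 2, no amplification occurs.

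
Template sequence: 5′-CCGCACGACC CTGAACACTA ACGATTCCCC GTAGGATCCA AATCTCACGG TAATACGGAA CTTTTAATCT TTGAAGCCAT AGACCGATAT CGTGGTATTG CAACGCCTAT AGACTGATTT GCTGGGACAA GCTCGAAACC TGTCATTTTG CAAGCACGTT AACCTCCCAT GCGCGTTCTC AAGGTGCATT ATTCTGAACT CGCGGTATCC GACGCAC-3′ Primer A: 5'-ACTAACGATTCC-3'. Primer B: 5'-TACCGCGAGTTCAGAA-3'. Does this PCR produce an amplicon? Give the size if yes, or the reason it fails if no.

Primer A (ACTAACGATTCC) matches the top strand at positions 17–28; it acts as a forward primer.
Primer B's reverse complement is TTCTGAACTCGCGGTA, matching the top strand at positions 192–207; it acts as a reverse primer.
The 3' ends face each other across positions 17–207, giving a 191 bp product.

Yes — a 191 bp product.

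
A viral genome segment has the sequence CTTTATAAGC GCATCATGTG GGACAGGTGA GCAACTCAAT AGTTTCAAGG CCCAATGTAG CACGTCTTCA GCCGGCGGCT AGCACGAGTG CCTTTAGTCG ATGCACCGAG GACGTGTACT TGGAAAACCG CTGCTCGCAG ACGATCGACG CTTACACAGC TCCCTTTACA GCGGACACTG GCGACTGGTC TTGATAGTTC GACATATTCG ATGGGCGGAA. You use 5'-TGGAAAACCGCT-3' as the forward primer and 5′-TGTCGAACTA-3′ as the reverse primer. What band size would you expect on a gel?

84 bp

Scanning the template, TGGAAAACCGCT occurs at positions 121–132; this primer anneals to the bottom strand there with its 3' end pointing downstream.
Taking the reverse complement of TGTCGAACTA gives TAGTTCGACA, found at positions 195–204 on the template; the primer anneals here to the top strand with its 3' end pointing upstream.
Product length = (reverse-primer end) − (forward-primer start) + 1 = 204 − 121 + 1 = 84 bp.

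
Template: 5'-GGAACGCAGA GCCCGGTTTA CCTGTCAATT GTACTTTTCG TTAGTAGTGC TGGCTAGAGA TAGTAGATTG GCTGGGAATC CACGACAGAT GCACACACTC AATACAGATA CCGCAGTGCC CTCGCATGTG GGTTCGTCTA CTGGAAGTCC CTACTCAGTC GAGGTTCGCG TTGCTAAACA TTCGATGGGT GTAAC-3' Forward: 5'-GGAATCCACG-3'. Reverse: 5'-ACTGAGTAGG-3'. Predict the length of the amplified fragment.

Forward primer GGAATCCACG is found on the top strand at positions 75–84.
The reverse primer's reverse complement is CCTACTCAGT, which matches the template at positions 150–159.
The product runs from position 75 to position 159, so its length is 159 − 75 + 1 = 85 bp.

85 bp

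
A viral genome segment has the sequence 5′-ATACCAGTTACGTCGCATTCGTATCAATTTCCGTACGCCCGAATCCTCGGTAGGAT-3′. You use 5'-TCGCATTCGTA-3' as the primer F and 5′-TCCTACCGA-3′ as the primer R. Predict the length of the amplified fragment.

Scanning the template, TCGCATTCGTA occurs at positions 13–23; this primer anneals to the bottom strand there with its 3' end pointing downstream.
Taking the reverse complement of TCCTACCGA gives TCGGTAGGA, found at positions 47–55 on the template; the primer anneals here to the top strand with its 3' end pointing upstream.
Amplicon spans positions 13–55: 43 bp.

43 bp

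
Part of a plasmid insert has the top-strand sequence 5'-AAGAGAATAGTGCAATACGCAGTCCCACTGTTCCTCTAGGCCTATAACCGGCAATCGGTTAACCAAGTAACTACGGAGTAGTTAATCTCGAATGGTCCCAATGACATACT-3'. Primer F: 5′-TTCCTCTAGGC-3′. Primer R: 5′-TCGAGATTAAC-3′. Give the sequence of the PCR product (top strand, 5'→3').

Forward primer TTCCTCTAGGC is found on the top strand at positions 31–41.
Taking the reverse complement of TCGAGATTAAC gives GTTAATCTCGA, found at positions 81–91 on the template; the primer anneals here to the top strand with its 3' end pointing upstream.
The product is the template from position 31 through 91 (61 bp).

5'-TTCCTCTAGGCCTATAACCGGCAATCGGTTAACCAAGTAACTACGGAGTAGTTAATCTCGA-3'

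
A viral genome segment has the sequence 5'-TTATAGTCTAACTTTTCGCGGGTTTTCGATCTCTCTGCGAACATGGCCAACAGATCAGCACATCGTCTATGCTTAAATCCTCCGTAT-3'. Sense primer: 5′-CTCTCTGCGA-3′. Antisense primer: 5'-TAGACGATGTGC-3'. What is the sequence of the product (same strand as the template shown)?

Forward primer CTCTCTGCGA is found on the top strand at positions 31–40.
Taking the reverse complement of TAGACGATGTGC gives GCACATCGTCTA, found at positions 58–69 on the template; the primer anneals here to the top strand with its 3' end pointing upstream.
The product is the template from position 31 through 69 (39 bp).

5'-CTCTCTGCGAACATGGCCAACAGATCAGCACATCGTCTA-3'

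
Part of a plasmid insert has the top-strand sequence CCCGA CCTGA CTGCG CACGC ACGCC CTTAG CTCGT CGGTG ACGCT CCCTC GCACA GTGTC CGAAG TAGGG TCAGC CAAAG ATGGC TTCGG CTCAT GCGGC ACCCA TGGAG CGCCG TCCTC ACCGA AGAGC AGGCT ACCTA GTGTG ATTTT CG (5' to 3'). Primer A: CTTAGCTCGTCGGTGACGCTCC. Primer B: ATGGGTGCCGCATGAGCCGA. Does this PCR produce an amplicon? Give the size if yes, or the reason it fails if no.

Primer A (CTTAGCTCGTCGGTGACGCTCC) matches the top strand at positions 26–47; it acts as a forward primer.
Primer B's reverse complement is TCGGCTCATGCGGCACCCAT, matching the top strand at positions 87–106; it acts as a reverse primer.
The 3' ends face each other across positions 26–106, giving an 81 bp product.

Yes — an 81 bp product.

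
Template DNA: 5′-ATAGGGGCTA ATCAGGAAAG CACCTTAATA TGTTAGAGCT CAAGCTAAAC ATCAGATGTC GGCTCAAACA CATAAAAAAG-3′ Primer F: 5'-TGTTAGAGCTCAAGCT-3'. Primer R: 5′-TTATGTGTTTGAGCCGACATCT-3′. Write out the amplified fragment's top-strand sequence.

5'-TGTTAGAGCTCAAGCTAAACATCAGATGTCGGCTCAAACACATAA-3'

Forward primer TGTTAGAGCTCAAGCT is found on the top strand at positions 31–46.
Taking the reverse complement of TTATGTGTTTGAGCCGACATCT gives AGATGTCGGCTCAAACACATAA, found at positions 54–75 on the template; the primer anneals here to the top strand with its 3' end pointing upstream.
The product is the template from position 31 through 75 (45 bp).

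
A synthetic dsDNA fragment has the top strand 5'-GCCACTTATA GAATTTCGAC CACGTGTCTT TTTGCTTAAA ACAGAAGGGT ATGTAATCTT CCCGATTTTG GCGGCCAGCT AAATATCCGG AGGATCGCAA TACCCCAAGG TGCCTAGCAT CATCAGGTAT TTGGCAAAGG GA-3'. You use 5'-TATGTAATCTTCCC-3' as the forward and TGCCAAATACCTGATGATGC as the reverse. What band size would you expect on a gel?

Forward primer TATGTAATCTTCCC is found on the top strand at positions 50–63.
The reverse primer's reverse complement is GCATCATCAGGTATTTGGCA, which matches the template at positions 117–136.
The product runs from position 50 to position 136, so its length is 136 − 50 + 1 = 87 bp.

87 bp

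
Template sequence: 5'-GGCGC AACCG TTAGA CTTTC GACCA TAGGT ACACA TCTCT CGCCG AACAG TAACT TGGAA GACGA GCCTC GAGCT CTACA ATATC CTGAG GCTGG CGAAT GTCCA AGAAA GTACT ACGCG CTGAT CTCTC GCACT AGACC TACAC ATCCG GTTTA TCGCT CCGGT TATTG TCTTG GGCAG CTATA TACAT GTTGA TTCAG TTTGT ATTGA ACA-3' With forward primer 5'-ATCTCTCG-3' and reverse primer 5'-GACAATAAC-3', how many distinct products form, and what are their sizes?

The forward primer ATCTCTCG matches the top strand at positions 35–42, 124–131.
The reverse primer's reverse complement is GTTATTGTC, matching at positions 164–172.
Each forward site pairs with the reverse site to give a product ending at position 172: sizes 138, 49 bp.

Two products: 138 bp, 49 bp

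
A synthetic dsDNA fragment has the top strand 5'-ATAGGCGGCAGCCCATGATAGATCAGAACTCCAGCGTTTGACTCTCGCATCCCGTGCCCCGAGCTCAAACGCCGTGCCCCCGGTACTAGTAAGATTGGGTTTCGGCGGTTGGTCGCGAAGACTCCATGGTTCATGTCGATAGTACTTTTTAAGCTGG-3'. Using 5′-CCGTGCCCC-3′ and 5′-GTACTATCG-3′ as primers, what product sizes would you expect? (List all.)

94 bp, 74 bp

The forward primer CCGTGCCCC matches the top strand at positions 52–60, 72–80.
The reverse primer's reverse complement is CGATAGTAC, matching at positions 137–145.
Each forward site pairs with the reverse site to give a product ending at position 145: sizes 94, 74 bp.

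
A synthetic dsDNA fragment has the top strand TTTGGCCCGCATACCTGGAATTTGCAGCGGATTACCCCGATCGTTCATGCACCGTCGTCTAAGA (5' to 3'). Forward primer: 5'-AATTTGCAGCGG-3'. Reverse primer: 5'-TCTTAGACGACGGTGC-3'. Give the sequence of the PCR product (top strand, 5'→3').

Forward primer AATTTGCAGCGG is found on the top strand at positions 19–30.
Reverse complement of the reverse primer: GCACCGTCGTCTAAGA. This occurs on the top strand at positions 49–64.
The product is the template from position 19 through 64 (46 bp).

5'-AATTTGCAGCGGATTACCCCGATCGTTCATGCACCGTCGTCTAAGA-3'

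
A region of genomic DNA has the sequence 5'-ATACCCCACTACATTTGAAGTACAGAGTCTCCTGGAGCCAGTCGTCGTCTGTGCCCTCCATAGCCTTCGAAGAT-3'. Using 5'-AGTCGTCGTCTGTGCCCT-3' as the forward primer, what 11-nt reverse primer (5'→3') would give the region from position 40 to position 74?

5'-ATCTTCGAAGG-3'

The product's 3' end on the top strand is position 74.
The reverse primer anneals to the top strand over positions 64–74, i.e. to CCTTCGAAGAT.
Its sequence written 5'→3' is the reverse complement: ATCTTCGAAGG.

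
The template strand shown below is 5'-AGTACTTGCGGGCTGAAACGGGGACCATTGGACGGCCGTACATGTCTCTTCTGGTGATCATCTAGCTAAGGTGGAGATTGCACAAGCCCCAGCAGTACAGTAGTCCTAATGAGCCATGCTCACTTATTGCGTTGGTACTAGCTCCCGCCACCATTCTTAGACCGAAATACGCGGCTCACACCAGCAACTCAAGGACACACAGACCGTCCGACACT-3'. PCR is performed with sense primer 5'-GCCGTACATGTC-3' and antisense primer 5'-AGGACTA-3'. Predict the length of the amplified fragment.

The forward primer matches the template at positions 35–46.
Taking the reverse complement of AGGACTA gives TAGTCCT, found at positions 101–107 on the template; the primer anneals here to the top strand with its 3' end pointing upstream.
Product length = (reverse-primer end) − (forward-primer start) + 1 = 107 − 35 + 1 = 73 bp.

73 bp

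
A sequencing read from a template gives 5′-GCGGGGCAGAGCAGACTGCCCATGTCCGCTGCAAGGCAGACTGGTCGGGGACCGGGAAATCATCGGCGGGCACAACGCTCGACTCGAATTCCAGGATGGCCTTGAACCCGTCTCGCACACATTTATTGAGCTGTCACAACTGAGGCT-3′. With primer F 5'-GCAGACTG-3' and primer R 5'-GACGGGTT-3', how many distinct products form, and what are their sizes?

The forward primer GCAGACTG matches the top strand at positions 11–18, 36–43.
The reverse primer's reverse complement is AACCCGTC, matching at positions 105–112.
Each forward site pairs with the reverse site to give a product ending at position 112: sizes 102, 77 bp.

Two products: 102 bp, 77 bp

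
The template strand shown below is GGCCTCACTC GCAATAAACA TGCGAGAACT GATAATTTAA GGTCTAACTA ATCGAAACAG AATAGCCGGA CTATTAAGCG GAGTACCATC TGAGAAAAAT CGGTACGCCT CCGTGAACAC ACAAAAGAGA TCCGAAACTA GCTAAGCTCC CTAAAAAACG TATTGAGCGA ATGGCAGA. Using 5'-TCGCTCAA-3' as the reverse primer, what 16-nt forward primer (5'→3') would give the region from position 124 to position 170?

5'-AAAGAGATCCGAAACT-3'

The reverse primer's reverse complement TTGAGCGA matches the template at positions 163–170; the product starts at position 124.
The forward primer is identical to the top strand over positions 124–139: AAAGAGATCCGAAACT.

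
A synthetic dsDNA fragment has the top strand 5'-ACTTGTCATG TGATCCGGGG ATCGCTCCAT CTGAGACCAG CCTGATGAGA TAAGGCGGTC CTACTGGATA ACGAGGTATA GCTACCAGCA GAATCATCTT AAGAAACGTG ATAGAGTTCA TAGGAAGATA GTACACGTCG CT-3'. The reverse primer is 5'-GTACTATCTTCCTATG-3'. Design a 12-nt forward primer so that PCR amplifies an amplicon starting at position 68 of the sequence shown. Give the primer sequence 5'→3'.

The reverse primer's reverse complement CATAGGAAGATAGTAC matches the template at positions 119–134; the product starts at position 68.
The forward primer is identical to the top strand over positions 68–79: ATAACGAGGTAT.

5'-ATAACGAGGTAT-3'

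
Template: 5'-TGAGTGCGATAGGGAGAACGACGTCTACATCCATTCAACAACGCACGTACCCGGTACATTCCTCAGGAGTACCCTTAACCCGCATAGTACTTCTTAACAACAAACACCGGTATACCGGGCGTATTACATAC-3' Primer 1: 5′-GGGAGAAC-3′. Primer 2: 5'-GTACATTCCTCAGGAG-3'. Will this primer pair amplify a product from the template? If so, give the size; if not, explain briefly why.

No product — both primers anneal to the same strand and extend in the same direction.

Primer 1 (GGGAGAAC) matches the top strand at positions 12–19 (3' end points downstream).
Primer 2 (GTACATTCCTCAGGAG) also matches the top strand directly, at positions 54–69 — its reverse complement CTCCTGAGGAATGTAC is not present.
Both primers anneal to the bottom strand with 3' ends pointing the same way, so neither can prime synthesis back toward the other.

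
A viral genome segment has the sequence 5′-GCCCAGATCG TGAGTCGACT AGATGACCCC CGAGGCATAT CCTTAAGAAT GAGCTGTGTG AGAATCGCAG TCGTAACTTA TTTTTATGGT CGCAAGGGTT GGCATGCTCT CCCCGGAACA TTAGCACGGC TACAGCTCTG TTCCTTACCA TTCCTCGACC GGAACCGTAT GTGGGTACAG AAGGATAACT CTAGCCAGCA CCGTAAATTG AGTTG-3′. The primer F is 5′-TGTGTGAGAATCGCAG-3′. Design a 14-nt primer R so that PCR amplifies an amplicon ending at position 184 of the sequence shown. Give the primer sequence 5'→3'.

The forward primer binds at positions 55–70; the product's 3' end on the top strand is position 184.
The reverse primer anneals to the top strand over positions 171–184, i.e. to GTGGGTACAGAAGG.
Its sequence written 5'→3' is the reverse complement: CCTTCTGTACCCAC.

5'-CCTTCTGTACCCAC-3'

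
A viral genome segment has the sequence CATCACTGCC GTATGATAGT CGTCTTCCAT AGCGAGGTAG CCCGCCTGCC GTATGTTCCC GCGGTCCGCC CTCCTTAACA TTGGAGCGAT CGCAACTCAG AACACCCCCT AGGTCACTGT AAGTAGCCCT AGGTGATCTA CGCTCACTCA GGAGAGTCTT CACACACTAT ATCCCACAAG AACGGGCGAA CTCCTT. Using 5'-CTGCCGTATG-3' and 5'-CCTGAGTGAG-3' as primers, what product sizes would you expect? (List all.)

The forward primer CTGCCGTATG matches the top strand at positions 6–15, 46–55.
The reverse primer's reverse complement is CTCACTCAGG, matching at positions 143–152.
Each forward site pairs with the reverse site to give a product ending at position 152: sizes 147, 107 bp.

147 bp, 107 bp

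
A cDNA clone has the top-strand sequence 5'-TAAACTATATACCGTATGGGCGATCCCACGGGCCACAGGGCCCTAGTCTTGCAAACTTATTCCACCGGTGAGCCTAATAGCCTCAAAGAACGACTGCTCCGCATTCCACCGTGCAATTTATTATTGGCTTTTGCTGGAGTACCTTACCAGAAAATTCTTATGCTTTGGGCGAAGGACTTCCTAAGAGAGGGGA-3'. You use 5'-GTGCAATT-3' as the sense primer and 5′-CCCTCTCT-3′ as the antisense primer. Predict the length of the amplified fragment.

81 bp

The forward primer matches the template at positions 111–118.
Reverse complement of the reverse primer: AGAGAGGG. This occurs on the top strand at positions 184–191.
Amplicon spans positions 111–191: 81 bp.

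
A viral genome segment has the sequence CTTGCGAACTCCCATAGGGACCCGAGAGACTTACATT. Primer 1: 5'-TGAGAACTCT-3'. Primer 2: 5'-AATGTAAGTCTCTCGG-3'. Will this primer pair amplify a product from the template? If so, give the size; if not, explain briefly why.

Primer 1 (TGAGAACTCT) does not match the top strand, and its reverse complement AGAGTTCTCA does not match either.
With no annealing site for primer 1, no amplification occurs.

No product — primer 1 has no binding site in the template.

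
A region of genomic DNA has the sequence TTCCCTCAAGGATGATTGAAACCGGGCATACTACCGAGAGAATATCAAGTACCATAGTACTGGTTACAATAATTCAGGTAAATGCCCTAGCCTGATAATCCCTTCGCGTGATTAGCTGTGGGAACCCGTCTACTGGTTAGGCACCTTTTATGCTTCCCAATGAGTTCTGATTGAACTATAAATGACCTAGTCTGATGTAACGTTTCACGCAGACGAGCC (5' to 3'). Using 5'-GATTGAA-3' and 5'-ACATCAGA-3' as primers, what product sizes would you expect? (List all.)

The forward primer GATTGAA matches the top strand at positions 14–20, 169–175.
The reverse primer's reverse complement is TCTGATGT, matching at positions 191–198.
Each forward site pairs with the reverse site to give a product ending at position 198: sizes 185, 30 bp.

185 bp, 30 bp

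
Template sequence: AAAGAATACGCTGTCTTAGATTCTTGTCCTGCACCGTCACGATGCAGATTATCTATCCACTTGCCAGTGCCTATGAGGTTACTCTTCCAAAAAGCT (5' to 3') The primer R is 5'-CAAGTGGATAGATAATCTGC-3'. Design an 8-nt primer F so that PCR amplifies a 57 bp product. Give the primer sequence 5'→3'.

5'-TACGCTGT-3'

The reverse primer's reverse complement GCAGATTATCTATCCACTTG matches the template at positions 44–63, so the product ends at position 63.
A 57 bp product then starts at position 63 − 57 + 1 = 7.
The forward primer is identical to the top strand there: TACGCTGT.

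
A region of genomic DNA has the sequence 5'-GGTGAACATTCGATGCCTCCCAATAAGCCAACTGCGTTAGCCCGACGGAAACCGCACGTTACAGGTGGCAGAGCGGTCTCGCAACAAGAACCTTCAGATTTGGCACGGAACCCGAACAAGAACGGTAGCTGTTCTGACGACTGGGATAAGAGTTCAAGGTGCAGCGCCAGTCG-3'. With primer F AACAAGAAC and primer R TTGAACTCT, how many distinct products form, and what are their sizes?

The forward primer AACAAGAAC matches the top strand at positions 83–91, 115–123.
The reverse primer's reverse complement is AGAGTTCAA, matching at positions 149–157.
Each forward site pairs with the reverse site to give a product ending at position 157: sizes 75, 43 bp.

Two products: 75 bp, 43 bp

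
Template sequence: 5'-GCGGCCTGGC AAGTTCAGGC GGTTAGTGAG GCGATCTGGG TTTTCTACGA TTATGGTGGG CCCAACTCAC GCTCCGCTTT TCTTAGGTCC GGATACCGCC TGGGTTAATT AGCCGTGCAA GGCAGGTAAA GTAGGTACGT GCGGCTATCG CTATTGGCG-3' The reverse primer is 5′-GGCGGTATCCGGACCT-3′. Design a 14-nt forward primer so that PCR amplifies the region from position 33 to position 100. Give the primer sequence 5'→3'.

5'-GATCTGGGTTTTCT-3'

The reverse primer's reverse complement AGGTCCGGATACCGCC matches the template at positions 85–100; the product starts at position 33.
The forward primer is identical to the top strand over positions 33–46: GATCTGGGTTTTCT.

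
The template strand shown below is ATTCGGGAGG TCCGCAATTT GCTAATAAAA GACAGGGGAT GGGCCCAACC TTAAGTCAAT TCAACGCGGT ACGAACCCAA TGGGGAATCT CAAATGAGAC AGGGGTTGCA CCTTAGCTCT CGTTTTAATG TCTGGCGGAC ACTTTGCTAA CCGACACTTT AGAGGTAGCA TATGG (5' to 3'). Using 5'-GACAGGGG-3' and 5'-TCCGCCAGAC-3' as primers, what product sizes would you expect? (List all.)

The forward primer GACAGGGG matches the top strand at positions 31–38, 98–105.
The reverse primer's reverse complement is GTCTGGCGGA, matching at positions 130–139.
Each forward site pairs with the reverse site to give a product ending at position 139: sizes 109, 42 bp.

109 bp, 42 bp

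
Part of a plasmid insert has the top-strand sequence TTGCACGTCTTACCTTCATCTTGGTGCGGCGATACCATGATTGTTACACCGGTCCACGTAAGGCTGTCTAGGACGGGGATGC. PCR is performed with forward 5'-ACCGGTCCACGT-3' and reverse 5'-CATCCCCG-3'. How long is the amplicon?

Forward primer ACCGGTCCACGT is found on the top strand at positions 48–59.
Taking the reverse complement of CATCCCCG gives CGGGGATG, found at positions 74–81 on the template; the primer anneals here to the top strand with its 3' end pointing upstream.
The product runs from position 48 to position 81, so its length is 81 − 48 + 1 = 34 bp.

34 bp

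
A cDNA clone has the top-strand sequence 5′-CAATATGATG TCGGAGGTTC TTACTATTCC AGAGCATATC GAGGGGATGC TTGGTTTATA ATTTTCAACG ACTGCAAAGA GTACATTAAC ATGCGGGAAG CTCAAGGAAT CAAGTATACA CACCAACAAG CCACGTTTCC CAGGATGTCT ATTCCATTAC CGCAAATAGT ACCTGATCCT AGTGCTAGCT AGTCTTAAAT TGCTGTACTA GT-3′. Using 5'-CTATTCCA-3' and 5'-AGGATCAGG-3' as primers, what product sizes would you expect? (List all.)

157 bp, 32 bp

The forward primer CTATTCCA matches the top strand at positions 24–31, 149–156.
The reverse primer's reverse complement is CCTGATCCT, matching at positions 172–180.
Each forward site pairs with the reverse site to give a product ending at position 180: sizes 157, 32 bp.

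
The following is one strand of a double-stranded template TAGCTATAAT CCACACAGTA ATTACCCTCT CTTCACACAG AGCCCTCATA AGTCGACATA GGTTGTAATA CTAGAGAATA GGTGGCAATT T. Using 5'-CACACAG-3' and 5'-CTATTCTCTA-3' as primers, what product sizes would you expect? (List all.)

The forward primer CACACAG matches the top strand at positions 12–18, 34–40.
The reverse primer's reverse complement is TAGAGAATAG, matching at positions 72–81.
Each forward site pairs with the reverse site to give a product ending at position 81: sizes 70, 48 bp.

70 bp, 48 bp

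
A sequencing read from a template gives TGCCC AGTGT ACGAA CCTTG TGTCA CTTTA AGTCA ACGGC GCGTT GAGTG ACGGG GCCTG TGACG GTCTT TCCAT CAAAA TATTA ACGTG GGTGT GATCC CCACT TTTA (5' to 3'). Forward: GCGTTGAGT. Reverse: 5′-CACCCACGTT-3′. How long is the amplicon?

54 bp

Forward primer GCGTTGAGT is found on the top strand at positions 41–49.
Taking the reverse complement of CACCCACGTT gives AACGTGGGTG, found at positions 85–94 on the template; the primer anneals here to the top strand with its 3' end pointing upstream.
Amplicon spans positions 41–94: 54 bp.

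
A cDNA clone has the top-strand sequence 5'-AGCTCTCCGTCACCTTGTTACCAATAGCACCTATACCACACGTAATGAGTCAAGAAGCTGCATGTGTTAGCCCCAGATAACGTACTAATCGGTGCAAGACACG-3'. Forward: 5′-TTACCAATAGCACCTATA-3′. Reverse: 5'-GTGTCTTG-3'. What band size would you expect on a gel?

The forward primer matches the template at positions 18–35.
Reverse complement of the reverse primer: CAAGACAC. This occurs on the top strand at positions 95–102.
Amplicon spans positions 18–102: 85 bp.

85 bp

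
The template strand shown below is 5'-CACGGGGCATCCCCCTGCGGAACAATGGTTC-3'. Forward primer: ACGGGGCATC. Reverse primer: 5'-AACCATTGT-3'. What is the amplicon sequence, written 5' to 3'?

Forward primer ACGGGGCATC is found on the top strand at positions 2–11.
The reverse primer's reverse complement is ACAATGGTT, which matches the template at positions 22–30.
The product is the template from position 2 through 30 (29 bp).

5'-ACGGGGCATCCCCCTGCGGAACAATGGTT-3'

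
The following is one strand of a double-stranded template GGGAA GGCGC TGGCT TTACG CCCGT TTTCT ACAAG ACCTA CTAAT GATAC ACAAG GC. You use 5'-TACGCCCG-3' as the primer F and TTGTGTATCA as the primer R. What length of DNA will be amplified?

Forward primer TACGCCCG is found on the top strand at positions 17–24.
Taking the reverse complement of TTGTGTATCA gives TGATACACAA, found at positions 45–54 on the template; the primer anneals here to the top strand with its 3' end pointing upstream.
Product length = (reverse-primer end) − (forward-primer start) + 1 = 54 − 17 + 1 = 38 bp.

38 bp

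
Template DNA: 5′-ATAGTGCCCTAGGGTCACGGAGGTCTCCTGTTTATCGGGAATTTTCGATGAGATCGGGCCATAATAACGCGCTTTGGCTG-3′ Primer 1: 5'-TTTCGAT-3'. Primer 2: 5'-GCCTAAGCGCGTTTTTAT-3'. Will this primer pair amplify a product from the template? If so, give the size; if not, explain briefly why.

No product — primer 2 has no binding site in the template.

Primer 2 (GCCTAAGCGCGTTTTTAT) does not match the top strand, and its reverse complement ATAAAAACGCGCTTAGGC does not match either.
With no annealing site for primer 2, no amplification occurs.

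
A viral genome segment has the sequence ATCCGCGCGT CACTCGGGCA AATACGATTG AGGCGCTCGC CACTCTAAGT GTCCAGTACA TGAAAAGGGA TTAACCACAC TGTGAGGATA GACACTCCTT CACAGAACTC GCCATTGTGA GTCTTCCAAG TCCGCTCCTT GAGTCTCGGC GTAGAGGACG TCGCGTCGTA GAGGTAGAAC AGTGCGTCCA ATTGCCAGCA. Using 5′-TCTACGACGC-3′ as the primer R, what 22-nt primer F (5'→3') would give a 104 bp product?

5'-GATTAACCACACTGTGAGGATA-3'

The reverse primer's reverse complement GCGTCGTAGA matches the template at positions 163–172, so the product ends at position 172.
A 104 bp product then starts at position 172 − 104 + 1 = 69.
The forward primer is identical to the top strand there: GATTAACCACACTGTGAGGATA.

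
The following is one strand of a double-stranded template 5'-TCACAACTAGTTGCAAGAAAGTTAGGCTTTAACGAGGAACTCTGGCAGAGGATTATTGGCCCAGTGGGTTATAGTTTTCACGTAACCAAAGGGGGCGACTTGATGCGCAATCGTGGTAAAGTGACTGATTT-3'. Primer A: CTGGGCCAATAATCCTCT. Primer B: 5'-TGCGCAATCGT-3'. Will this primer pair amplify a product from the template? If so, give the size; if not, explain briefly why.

Primer A (CTGGGCCAATAATCCTCT) has reverse complement AGAGGATTATTGGCCCAG, which matches the top strand at positions 47–64; primer A anneals to the top strand there with its 3' end pointing upstream toward position 47.
Primer B (TGCGCAATCGT) matches the top strand directly at positions 104–114; it anneals to the bottom strand with its 3' end pointing downstream toward position 114.
The 3' ends diverge (primer A extends toward position 1, primer B toward position 131), so the primers never converge on a shared product.

No product — the primers' 3' ends point away from each other.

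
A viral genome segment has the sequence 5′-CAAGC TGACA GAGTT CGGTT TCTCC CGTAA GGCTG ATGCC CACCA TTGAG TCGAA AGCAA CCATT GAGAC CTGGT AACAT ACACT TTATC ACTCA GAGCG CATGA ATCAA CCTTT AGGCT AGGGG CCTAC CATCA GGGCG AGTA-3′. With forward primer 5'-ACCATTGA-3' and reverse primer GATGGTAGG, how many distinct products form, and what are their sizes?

Two products: 93 bp, 75 bp

The forward primer ACCATTGA matches the top strand at positions 42–49, 60–67.
The reverse primer's reverse complement is CCTACCATC, matching at positions 126–134.
Each forward site pairs with the reverse site to give a product ending at position 134: sizes 93, 75 bp.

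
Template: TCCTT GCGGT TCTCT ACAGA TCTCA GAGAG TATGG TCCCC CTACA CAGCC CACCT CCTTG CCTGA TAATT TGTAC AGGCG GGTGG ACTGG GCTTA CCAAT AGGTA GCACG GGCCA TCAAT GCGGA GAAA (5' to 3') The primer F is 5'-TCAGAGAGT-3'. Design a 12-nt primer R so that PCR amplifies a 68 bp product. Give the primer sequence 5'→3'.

The forward primer binds at positions 23–31, so a 68 bp product ends at position 23 + 68 − 1 = 90.
The reverse primer anneals to the top strand over positions 79–90, i.e. to CGGGTGGACTGG.
Its sequence written 5'→3' is the reverse complement: CCAGTCCACCCG.

5'-CCAGTCCACCCG-3'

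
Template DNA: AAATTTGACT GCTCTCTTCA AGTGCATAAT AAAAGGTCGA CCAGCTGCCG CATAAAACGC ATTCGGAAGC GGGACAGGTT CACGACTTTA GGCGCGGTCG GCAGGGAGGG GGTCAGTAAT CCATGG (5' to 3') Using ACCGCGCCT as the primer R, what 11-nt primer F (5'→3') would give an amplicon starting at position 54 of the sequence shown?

The reverse primer's reverse complement AGGCGCGGT matches the template at positions 90–98; the product starts at position 54.
The forward primer is identical to the top strand over positions 54–64: AAAACGCATTC.

5'-AAAACGCATTC-3'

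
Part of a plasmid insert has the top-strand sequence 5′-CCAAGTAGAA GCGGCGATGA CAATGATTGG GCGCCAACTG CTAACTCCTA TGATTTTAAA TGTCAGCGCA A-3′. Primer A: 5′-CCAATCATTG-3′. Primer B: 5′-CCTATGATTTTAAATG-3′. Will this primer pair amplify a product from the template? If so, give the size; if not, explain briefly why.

Primer A (CCAATCATTG) has reverse complement CAATGATTGG, which matches the top strand at positions 21–30; primer A anneals to the top strand there with its 3' end pointing upstream toward position 21.
Primer B (CCTATGATTTTAAATG) matches the top strand directly at positions 47–62; it anneals to the bottom strand with its 3' end pointing downstream toward position 62.
The 3' ends diverge (primer A extends toward position 1, primer B toward position 71), so the primers never converge on a shared product.

No product — the primers' 3' ends point away from each other.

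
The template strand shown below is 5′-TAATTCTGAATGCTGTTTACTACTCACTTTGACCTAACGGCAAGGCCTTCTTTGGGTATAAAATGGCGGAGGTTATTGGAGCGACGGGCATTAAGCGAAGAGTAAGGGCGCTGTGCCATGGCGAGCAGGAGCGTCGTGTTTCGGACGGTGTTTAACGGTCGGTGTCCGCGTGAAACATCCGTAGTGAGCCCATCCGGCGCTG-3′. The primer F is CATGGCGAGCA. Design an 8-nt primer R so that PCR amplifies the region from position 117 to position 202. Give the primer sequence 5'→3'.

5'-CAGCGCCG-3'

The product's 3' end on the top strand is position 202.
The reverse primer anneals to the top strand over positions 195–202, i.e. to CGGCGCTG.
Its sequence written 5'→3' is the reverse complement: CAGCGCCG.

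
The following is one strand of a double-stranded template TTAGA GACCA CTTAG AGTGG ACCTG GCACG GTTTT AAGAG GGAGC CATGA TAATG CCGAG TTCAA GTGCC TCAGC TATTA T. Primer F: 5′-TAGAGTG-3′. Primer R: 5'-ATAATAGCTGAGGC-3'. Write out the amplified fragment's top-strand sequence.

5'-TAGAGTGGACCTGGCACGGTTTTAAGAGGGAGCCATGATAATGCCGAGTTCAAGTGCCTCAGCTATTAT-3'

Scanning the template, TAGAGTG occurs at positions 13–19; this primer anneals to the bottom strand there with its 3' end pointing downstream.
Taking the reverse complement of ATAATAGCTGAGGC gives GCCTCAGCTATTAT, found at positions 68–81 on the template; the primer anneals here to the top strand with its 3' end pointing upstream.
The product is the template from position 13 through 81 (69 bp).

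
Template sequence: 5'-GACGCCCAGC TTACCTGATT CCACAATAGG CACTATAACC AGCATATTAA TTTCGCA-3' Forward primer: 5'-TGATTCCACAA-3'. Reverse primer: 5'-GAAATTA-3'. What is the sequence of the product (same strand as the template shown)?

5'-TGATTCCACAATAGGCACTATAACCAGCATATTAATTTC-3'

Scanning the template, TGATTCCACAA occurs at positions 16–26; this primer anneals to the bottom strand there with its 3' end pointing downstream.
Reverse complement of the reverse primer: TAATTTC. This occurs on the top strand at positions 48–54.
The product is the template from position 16 through 54 (39 bp).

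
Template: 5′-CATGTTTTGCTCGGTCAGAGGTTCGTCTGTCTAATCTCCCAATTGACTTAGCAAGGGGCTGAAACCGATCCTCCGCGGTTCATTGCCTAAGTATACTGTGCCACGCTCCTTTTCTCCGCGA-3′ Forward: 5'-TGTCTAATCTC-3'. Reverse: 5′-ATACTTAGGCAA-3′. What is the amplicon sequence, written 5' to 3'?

Scanning the template, TGTCTAATCTC occurs at positions 28–38; this primer anneals to the bottom strand there with its 3' end pointing downstream.
Taking the reverse complement of ATACTTAGGCAA gives TTGCCTAAGTAT, found at positions 83–94 on the template; the primer anneals here to the top strand with its 3' end pointing upstream.
The product is the template from position 28 through 94 (67 bp).

5'-TGTCTAATCTCCCAATTGACTTAGCAAGGGGCTGAAACCGATCCTCCGCGGTTCATTGCCTAAGTAT-3'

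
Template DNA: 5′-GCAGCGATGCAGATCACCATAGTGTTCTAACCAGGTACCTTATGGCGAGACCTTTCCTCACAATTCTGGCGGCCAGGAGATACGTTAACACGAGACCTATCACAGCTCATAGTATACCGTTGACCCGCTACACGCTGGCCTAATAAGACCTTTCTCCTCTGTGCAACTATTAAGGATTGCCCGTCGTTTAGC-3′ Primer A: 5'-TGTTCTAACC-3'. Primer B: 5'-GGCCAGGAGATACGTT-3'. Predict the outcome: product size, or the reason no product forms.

Primer A (TGTTCTAACC) matches the top strand at positions 23–32 (3' end points downstream).
Primer B (GGCCAGGAGATACGTT) also matches the top strand directly, at positions 71–86 — its reverse complement AACGTATCTCCTGGCC is not present.
Both primers anneal to the bottom strand with 3' ends pointing the same way, so neither can prime synthesis back toward the other.

No product — both primers anneal to the same strand and extend in the same direction.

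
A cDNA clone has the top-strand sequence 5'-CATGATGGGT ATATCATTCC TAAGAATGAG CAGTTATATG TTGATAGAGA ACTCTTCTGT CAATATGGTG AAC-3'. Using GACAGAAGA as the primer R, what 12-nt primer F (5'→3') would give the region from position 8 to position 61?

5'-GGTATATCATTC-3'

The reverse primer's reverse complement TCTTCTGTC matches the template at positions 53–61; the product starts at position 8.
The forward primer is identical to the top strand over positions 8–19: GGTATATCATTC.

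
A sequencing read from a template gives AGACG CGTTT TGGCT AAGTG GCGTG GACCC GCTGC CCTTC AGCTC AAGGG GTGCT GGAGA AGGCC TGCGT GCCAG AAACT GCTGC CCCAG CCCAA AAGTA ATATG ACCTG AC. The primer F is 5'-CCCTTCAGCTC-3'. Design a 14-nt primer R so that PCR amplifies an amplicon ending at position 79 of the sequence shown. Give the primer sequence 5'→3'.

5'-GTTTCTGGCACGCA-3'

The forward primer binds at positions 35–45; the product's 3' end on the top strand is position 79.
The reverse primer anneals to the top strand over positions 66–79, i.e. to TGCGTGCCAGAAAC.
Its sequence written 5'→3' is the reverse complement: GTTTCTGGCACGCA.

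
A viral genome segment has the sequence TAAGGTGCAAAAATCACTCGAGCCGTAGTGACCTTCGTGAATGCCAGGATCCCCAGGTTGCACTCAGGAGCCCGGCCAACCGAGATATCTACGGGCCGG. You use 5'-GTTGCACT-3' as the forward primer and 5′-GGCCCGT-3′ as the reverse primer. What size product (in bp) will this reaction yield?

41 bp

The forward primer matches the template at positions 57–64.
Reverse complement of the reverse primer: ACGGGCC. This occurs on the top strand at positions 91–97.
Amplicon spans positions 57–97: 41 bp.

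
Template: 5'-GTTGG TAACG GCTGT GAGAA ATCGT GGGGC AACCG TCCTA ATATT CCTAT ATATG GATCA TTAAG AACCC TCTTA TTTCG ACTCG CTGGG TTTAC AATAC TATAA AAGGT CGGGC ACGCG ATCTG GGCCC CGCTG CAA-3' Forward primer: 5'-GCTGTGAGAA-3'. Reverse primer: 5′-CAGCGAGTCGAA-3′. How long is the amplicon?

78 bp

Scanning the template, GCTGTGAGAA occurs at positions 11–20; this primer anneals to the bottom strand there with its 3' end pointing downstream.
Taking the reverse complement of CAGCGAGTCGAA gives TTCGACTCGCTG, found at positions 77–88 on the template; the primer anneals here to the top strand with its 3' end pointing upstream.
Amplicon spans positions 11–88: 78 bp.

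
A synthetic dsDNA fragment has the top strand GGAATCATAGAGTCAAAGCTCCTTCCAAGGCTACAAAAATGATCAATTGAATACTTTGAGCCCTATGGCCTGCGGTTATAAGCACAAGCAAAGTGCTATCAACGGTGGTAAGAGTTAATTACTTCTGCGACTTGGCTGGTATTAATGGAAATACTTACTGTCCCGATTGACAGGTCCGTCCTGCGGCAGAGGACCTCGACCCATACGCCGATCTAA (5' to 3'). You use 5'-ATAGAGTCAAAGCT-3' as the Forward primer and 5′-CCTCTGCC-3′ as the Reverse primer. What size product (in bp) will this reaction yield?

Scanning the template, ATAGAGTCAAAGCT occurs at positions 7–20; this primer anneals to the bottom strand there with its 3' end pointing downstream.
Taking the reverse complement of CCTCTGCC gives GGCAGAGG, found at positions 185–192 on the template; the primer anneals here to the top strand with its 3' end pointing upstream.
Amplicon spans positions 7–192: 186 bp.

186 bp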